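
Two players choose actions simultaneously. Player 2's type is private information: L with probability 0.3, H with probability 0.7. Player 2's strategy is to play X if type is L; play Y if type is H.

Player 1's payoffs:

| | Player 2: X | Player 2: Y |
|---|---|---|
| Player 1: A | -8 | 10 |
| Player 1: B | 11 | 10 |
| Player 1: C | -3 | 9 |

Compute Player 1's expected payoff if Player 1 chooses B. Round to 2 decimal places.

E[B] = 0.3·11 + 0.7·10 = 3.3 + 7 = 10.3

10.30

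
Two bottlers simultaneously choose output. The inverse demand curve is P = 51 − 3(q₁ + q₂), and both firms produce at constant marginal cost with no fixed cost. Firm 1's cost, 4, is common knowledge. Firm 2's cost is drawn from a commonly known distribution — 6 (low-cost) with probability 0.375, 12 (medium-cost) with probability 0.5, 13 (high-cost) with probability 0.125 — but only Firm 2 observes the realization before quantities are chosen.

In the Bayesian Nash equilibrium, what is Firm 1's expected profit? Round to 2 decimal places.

Type-c best response for Firm 2: q₂(c) = (51 − c)/6 − q₁/2.
Firm 1 maximizes expected profit; its first-order condition is 51 − 6q₁ − 3E[q₂] − 4 = 0.
Substituting E[q₂] and solving: E[c₂] = 9.875, so q₁ = (51 − 2·4 + 9.875)/9 = 5.875.
E[P] = 51 − 3·(q₁ + E[q₂]) = 21.625; Firm 1's expected profit = (E[P] − 4)·q₁ = (21.625 − 4)·5.875 = 103.547.

103.55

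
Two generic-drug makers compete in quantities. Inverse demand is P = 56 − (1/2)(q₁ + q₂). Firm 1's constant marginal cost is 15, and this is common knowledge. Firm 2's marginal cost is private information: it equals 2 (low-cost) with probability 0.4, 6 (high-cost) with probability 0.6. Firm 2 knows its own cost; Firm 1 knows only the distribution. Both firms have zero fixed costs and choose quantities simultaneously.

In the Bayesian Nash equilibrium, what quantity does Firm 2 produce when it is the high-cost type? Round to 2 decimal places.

Each type of Firm 2 best-responds to q₁; Firm 1 best-responds to the expected q₂ over Firm 2's types.
Firm 2 with cost c maximizes (56 − (1/2)(q₁+q₂) − c)·q₂, giving q₂(c) = (56 − c − (1/2)q₁).
E[c₂] = 0.4·2 + 0.6·6 = 4.4
Firm 1's FOC against E[q₂] yields q₁ = (56 − 2·15 + E[c₂])/(3/2) = (56 − 30 + 4.4)/(3/2) = 20.2667.
q₂(high-cost) = (56 − 6 − (1/2)·20.2667) = 39.8667.

39.87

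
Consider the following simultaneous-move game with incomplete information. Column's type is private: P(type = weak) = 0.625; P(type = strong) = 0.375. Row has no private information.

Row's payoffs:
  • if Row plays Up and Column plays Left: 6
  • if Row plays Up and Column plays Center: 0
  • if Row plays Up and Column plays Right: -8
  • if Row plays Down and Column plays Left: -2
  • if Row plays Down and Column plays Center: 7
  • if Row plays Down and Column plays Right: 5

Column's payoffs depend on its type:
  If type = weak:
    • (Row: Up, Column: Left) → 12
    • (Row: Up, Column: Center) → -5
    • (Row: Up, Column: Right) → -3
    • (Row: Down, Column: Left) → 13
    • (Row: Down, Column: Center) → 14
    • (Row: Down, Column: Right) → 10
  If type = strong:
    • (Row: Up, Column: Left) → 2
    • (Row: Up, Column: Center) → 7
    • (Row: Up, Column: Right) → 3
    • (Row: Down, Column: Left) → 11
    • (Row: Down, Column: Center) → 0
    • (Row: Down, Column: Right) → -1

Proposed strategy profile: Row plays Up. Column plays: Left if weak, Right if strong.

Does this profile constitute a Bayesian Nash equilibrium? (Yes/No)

Row plays Up: E[Up] = 0.625·(6) + 0.375·(-8) = 0.75; E[Down] = 0.625. Best-responding. ✓
Column (type weak), facing Up: Left gives 12, Center gives -5, Right gives -3. Proposed Left is best. ✓
Column (type strong), facing Up: Left gives 2, Center gives 7, Right gives 3. Proposed Right is not best — profitable deviation exists. ✗

No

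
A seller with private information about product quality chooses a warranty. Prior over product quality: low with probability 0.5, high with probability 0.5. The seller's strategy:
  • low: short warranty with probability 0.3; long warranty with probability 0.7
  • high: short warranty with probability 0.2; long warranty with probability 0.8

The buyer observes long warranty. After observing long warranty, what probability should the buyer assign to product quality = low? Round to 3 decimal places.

P(long warranty) = 0.5·0.7 + 0.5·0.8 = 0.75
P(low | long warranty) = (0.5·0.7) / 0.75 = 0.35 / 0.75 = 0.466667

0.467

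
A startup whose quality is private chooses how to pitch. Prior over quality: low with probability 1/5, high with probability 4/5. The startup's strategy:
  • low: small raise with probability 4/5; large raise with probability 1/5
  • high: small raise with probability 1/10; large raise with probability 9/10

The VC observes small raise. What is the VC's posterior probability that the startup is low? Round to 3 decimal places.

0.667

P(small raise) = (1/5)·(4/5) + (4/5)·(1/10) = 6/25
P(low | small raise) = ((1/5)·(4/5)) / (6/25) = (4/25) / (6/25) = 2/3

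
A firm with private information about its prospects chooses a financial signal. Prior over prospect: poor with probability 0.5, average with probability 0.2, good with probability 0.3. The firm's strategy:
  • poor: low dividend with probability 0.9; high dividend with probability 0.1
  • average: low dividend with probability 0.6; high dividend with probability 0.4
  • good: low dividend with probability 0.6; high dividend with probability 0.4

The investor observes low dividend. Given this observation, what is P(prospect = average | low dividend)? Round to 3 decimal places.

Apply Bayes' rule using the sender's strategy as the likelihood.
P(low dividend) = 0.5·0.9 + 0.2·0.6 + 0.3·0.6 = 0.75
P(average | low dividend) = (0.2·0.6) / 0.75 = 0.12 / 0.75 = 0.16

0.160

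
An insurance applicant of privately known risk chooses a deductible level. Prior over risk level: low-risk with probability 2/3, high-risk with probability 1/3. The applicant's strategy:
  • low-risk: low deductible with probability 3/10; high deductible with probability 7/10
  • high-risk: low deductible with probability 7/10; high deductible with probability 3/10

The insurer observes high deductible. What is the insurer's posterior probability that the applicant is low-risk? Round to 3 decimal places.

0.824

P(high deductible) = (2/3)·(7/10) + (1/3)·(3/10) = 17/30
P(low-risk | high deductible) = ((2/3)·(7/10)) / (17/30) = (7/15) / (17/30) = 14/17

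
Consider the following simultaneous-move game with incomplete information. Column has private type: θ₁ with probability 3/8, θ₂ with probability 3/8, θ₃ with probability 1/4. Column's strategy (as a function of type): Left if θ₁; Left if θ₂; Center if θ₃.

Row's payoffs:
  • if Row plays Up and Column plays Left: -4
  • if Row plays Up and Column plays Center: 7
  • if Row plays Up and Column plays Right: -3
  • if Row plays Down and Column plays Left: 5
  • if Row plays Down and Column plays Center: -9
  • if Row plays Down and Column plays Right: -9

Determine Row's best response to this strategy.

Compute Row's expected payoff for each action, taking the expectation over Column's type.
E[Up] = 3/8·(-4) + 3/8·(-4) + 1/4·(7) = -5/4
E[Down] = 3/8·(5) + 3/8·(5) + 1/4·(-9) = 3/2
Best response: Down (3/2 is the largest).

Down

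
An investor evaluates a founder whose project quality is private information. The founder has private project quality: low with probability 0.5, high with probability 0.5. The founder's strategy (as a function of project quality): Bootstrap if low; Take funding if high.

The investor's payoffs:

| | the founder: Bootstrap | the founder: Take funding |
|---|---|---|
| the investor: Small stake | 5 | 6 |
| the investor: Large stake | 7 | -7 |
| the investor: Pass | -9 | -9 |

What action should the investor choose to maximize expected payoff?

Compute the investor's expected payoff for each action, taking the expectation over the founder's type.
E[Small stake] = 0.5·(5) + 0.5·(6) = 5.5
E[Large stake] = 0.5·(7) + 0.5·(-7) = 0
E[Pass] = 0.5·(-9) + 0.5·(-9) = -9
Best response: Small stake (5.5 is the largest).

Small stake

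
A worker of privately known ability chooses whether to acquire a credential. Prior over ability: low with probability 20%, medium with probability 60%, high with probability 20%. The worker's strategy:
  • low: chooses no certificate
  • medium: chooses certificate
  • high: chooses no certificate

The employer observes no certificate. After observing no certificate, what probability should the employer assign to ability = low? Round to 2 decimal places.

0.50

Apply Bayes' rule using the sender's strategy as the likelihood.
P(no certificate) = 0.2·1 + 0.6·0 + 0.2·1 = 0.4
P(low | no certificate) = (0.2·1) / 0.4 = 0.2 / 0.4 = 0.5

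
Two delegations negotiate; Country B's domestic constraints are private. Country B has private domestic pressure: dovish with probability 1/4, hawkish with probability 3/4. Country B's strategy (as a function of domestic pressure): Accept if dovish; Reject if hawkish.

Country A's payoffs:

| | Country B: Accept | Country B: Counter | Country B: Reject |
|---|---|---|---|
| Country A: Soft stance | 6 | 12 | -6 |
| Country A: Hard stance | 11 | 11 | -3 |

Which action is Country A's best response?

Compute Country A's expected payoff for each action, taking the expectation over Country B's type.
E[Soft stance] = 1/4·(6) + 3/4·(-6) = -3
E[Hard stance] = 1/4·(11) + 3/4·(-3) = 1/2
Best response: Hard stance (1/2 is the largest).

Hard stance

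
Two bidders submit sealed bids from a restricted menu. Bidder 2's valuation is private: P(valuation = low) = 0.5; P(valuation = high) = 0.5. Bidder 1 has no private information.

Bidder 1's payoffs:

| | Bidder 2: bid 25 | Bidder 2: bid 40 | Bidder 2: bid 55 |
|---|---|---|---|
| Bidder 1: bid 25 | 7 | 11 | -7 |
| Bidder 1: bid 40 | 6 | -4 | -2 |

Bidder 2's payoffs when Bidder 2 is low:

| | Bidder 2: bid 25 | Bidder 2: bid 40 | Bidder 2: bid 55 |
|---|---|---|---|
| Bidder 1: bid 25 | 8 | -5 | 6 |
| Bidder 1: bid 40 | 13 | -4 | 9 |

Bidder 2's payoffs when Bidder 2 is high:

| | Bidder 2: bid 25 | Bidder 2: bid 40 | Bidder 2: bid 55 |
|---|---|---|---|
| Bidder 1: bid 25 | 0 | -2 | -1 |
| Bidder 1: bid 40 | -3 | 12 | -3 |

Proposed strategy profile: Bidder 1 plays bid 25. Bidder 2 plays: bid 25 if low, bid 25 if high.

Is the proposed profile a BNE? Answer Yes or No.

Bidder 1 plays bid 25: E[bid 25] = 0.5·(7) + 0.5·(7) = 7; E[bid 40] = 6. Best-responding. ✓
Bidder 2 (valuation low), facing bid 25: bid 25 gives 8, bid 40 gives -5, bid 55 gives 6. Proposed bid 25 is best. ✓
Bidder 2 (valuation high), facing bid 25: bid 25 gives 0, bid 40 gives -2, bid 55 gives -1. Proposed bid 25 is best. ✓

Yes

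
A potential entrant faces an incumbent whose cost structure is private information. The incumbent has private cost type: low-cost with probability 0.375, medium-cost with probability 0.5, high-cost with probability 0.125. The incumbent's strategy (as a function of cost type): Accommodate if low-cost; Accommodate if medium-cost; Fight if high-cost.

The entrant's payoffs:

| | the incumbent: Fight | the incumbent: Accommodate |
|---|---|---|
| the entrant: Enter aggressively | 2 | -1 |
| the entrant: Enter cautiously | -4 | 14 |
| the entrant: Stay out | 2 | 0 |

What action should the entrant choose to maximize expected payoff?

Enter cautiously

Compute the entrant's expected payoff for each action, taking the expectation over the incumbent's type.
E[Enter aggressively] = 0.375·(-1) + 0.5·(-1) + 0.125·(2) = -0.625
E[Enter cautiously] = 0.375·(14) + 0.5·(14) + 0.125·(-4) = 11.75
E[Stay out] = 0.375·(0) + 0.5·(0) + 0.125·(2) = 0.25
Best response: Enter cautiously (11.75 is the largest).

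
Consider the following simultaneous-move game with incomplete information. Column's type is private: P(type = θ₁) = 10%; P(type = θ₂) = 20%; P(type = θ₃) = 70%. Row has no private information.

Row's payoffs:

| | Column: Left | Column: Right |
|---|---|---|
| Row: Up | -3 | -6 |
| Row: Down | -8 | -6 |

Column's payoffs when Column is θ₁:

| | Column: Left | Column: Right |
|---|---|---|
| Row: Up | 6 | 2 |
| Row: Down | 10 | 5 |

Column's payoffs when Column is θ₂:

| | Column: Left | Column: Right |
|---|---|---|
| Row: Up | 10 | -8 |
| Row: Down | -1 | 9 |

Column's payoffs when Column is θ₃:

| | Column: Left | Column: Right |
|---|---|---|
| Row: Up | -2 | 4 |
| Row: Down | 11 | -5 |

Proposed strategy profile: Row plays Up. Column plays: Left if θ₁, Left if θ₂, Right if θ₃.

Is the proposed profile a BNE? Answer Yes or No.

Yes

Row plays Up: E[Up] = 0.1·(-3) + 0.2·(-3) + 0.7·(-6) = -5.1; E[Down] = -6.6. Best-responding. ✓
Column (type θ₁), facing Up: Left gives 6, Right gives 2. Proposed Left is best. ✓
Column (type θ₂), facing Up: Left gives 10, Right gives -8. Proposed Left is best. ✓
Column (type θ₃), facing Up: Left gives -2, Right gives 4. Proposed Right is best. ✓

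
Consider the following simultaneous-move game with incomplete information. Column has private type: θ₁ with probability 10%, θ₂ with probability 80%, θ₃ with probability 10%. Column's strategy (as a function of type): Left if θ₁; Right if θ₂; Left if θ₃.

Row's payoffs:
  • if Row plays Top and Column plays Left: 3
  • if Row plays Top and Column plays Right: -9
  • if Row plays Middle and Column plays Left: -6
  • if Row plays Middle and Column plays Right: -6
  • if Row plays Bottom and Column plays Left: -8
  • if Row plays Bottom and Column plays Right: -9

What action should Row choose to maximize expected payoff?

E[Top] = 0.1·(3) + 0.8·(-9) + 0.1·(3) = -6.6
E[Middle] = 0.1·(-6) + 0.8·(-6) + 0.1·(-6) = -6
E[Bottom] = 0.1·(-8) + 0.8·(-9) + 0.1·(-8) = -8.8
Best response: Middle (-6 is the largest).

Middle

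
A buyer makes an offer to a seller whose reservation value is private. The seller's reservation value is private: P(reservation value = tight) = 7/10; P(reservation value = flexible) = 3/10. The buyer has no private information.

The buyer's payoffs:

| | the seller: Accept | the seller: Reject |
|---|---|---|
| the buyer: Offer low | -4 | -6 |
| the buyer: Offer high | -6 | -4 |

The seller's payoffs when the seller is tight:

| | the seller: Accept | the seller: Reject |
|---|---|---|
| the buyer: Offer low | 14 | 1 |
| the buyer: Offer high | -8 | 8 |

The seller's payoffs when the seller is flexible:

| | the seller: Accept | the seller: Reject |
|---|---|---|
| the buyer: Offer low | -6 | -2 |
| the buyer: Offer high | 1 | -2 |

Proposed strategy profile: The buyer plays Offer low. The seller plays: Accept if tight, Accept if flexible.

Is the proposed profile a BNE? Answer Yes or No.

No

The buyer plays Offer low: E[Offer low] = 7/10·(-4) + 3/10·(-4) = -4; E[Offer high] = -6. Best-responding. ✓
The seller (reservation value tight), facing Offer low: Accept gives 14, Reject gives 1. Proposed Accept is best. ✓
The seller (reservation value flexible), facing Offer low: Accept gives -6, Reject gives -2. Proposed Accept is not best — profitable deviation exists. ✗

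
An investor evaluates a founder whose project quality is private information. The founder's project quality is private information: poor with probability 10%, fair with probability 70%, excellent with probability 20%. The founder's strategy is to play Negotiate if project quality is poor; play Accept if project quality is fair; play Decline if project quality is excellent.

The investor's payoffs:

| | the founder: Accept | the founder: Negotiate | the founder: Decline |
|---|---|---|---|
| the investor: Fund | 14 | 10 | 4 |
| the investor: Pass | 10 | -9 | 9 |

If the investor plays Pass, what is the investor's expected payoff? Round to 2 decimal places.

Take the expectation over the founder's project quality, weighting each type's action by its prior probability.
E[Pass] = 0.1·(-9) + 0.7·10 + 0.2·9 = (-0.9) + 7 + 1.8 = 7.9

7.90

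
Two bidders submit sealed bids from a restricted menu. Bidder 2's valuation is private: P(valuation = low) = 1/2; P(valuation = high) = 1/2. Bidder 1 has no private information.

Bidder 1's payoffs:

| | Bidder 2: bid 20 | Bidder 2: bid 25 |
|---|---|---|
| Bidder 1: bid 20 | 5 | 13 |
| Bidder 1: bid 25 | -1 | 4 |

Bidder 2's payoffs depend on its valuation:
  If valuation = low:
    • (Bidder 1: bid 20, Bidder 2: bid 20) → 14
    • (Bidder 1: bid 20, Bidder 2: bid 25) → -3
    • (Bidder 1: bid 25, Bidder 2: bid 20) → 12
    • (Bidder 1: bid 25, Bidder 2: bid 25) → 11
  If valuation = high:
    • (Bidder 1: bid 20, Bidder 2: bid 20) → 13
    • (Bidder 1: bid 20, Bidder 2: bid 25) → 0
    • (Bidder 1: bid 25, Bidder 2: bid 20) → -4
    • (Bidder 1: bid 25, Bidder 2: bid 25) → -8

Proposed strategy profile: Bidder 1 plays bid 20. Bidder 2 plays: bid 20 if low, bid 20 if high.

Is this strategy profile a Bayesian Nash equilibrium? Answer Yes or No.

Bidder 1 plays bid 20: E[bid 20] = 1/2·(5) + 1/2·(5) = 5; E[bid 25] = -1. Best-responding. ✓
Bidder 2 (valuation low), facing bid 20: bid 20 gives 14, bid 25 gives -3. Proposed bid 20 is best. ✓
Bidder 2 (valuation high), facing bid 20: bid 20 gives 13, bid 25 gives 0. Proposed bid 20 is best. ✓

Yes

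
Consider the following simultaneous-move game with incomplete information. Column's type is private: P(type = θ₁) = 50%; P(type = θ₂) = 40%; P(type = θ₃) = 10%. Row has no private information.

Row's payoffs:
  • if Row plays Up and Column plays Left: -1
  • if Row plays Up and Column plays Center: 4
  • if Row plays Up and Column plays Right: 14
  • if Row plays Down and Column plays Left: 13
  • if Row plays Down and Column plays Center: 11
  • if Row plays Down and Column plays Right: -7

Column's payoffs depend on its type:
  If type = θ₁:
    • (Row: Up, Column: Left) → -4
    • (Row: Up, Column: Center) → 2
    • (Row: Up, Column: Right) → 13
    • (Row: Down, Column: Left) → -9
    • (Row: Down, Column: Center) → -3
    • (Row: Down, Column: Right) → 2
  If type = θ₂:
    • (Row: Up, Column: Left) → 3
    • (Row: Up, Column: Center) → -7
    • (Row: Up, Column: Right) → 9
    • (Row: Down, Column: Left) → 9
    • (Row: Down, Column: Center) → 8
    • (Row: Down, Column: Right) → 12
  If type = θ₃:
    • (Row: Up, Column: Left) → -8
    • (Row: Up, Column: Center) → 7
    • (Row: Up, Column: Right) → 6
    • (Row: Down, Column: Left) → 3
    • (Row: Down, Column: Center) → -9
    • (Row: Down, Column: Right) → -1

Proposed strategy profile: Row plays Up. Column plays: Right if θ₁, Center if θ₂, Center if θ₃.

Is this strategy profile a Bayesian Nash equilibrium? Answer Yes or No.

A profile is a BNE iff every type of every player is best-responding given beliefs about the other side.
Row plays Up: E[Up] = 0.5·(14) + 0.4·(4) + 0.1·(4) = 9; E[Down] = 2. Best-responding. ✓
Column (type θ₁), facing Up: Left gives -4, Center gives 2, Right gives 13. Proposed Right is best. ✓
Column (type θ₂), facing Up: Left gives 3, Center gives -7, Right gives 9. Proposed Center is not best — profitable deviation exists. ✗
Column (type θ₃), facing Up: Left gives -8, Center gives 7, Right gives 6. Proposed Center is best. ✓

No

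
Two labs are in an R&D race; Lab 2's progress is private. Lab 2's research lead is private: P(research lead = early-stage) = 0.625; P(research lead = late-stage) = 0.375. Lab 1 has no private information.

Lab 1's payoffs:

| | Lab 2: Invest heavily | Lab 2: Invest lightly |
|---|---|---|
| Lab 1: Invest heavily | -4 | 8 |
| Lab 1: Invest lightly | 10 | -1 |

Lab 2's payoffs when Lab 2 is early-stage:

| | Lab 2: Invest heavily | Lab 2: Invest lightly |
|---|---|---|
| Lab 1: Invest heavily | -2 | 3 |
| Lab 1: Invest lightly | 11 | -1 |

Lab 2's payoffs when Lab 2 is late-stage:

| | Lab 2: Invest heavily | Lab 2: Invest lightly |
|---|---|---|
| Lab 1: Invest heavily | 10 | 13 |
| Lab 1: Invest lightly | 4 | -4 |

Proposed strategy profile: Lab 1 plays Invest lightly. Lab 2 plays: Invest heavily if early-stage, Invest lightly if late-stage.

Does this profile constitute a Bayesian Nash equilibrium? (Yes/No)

A profile is a BNE iff every type of every player is best-responding given beliefs about the other side.
Lab 1 plays Invest lightly: E[Invest lightly] = 0.625·(10) + 0.375·(-1) = 5.875; E[Invest heavily] = 0.5. Best-responding. ✓
Lab 2 (research lead early-stage), facing Invest lightly: Invest heavily gives 11, Invest lightly gives -1. Proposed Invest heavily is best. ✓
Lab 2 (research lead late-stage), facing Invest lightly: Invest heavily gives 4, Invest lightly gives -4. Proposed Invest lightly is not best — profitable deviation exists. ✗

No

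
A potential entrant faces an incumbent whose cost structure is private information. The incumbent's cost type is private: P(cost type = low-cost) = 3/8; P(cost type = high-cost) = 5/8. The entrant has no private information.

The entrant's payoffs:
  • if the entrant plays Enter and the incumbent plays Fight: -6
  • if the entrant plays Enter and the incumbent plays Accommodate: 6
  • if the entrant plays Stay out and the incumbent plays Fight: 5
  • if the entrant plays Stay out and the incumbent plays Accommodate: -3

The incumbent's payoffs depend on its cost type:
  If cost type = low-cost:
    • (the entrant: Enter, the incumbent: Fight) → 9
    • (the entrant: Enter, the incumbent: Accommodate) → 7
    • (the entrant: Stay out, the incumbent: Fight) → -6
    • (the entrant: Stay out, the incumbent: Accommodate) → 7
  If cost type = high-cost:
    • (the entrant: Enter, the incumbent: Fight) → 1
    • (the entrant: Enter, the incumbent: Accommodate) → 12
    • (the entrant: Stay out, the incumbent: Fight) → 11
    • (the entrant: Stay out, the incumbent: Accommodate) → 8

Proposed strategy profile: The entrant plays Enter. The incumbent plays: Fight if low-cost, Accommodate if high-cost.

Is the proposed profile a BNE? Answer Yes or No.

Yes

The entrant plays Enter: E[Enter] = 3/8·(-6) + 5/8·(6) = 3/2; E[Stay out] = 0. Best-responding. ✓
The incumbent (cost type low-cost), facing Enter: Fight gives 9, Accommodate gives 7. Proposed Fight is best. ✓
The incumbent (cost type high-cost), facing Enter: Fight gives 1, Accommodate gives 12. Proposed Accommodate is best. ✓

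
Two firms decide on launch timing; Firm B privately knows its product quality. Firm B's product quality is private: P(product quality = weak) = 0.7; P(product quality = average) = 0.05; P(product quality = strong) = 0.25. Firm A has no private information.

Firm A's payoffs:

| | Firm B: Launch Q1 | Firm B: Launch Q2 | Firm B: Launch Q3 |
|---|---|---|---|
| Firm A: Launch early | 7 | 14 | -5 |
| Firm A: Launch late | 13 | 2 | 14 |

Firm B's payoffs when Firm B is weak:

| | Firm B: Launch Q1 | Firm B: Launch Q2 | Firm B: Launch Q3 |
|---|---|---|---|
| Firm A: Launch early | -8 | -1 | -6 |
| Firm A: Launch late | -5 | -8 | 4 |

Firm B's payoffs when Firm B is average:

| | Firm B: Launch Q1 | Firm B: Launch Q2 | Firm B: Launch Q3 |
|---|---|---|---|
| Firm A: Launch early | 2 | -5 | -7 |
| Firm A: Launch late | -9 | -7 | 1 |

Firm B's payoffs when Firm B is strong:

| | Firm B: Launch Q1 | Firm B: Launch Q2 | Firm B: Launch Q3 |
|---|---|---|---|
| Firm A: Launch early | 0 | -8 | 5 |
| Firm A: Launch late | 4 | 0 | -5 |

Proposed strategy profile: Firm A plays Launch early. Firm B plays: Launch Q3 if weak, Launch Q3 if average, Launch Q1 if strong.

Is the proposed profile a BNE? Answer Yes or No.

No

Firm A plays Launch early: E[Launch early] = 0.7·(-5) + 0.05·(-5) + 0.25·(7) = -2; E[Launch late] = 13.75. Not best-responding. ✗
Firm B (product quality weak), facing Launch early: Launch Q1 gives -8, Launch Q2 gives -1, Launch Q3 gives -6. Proposed Launch Q3 is not best — profitable deviation exists. ✗
Firm B (product quality average), facing Launch early: Launch Q1 gives 2, Launch Q2 gives -5, Launch Q3 gives -7. Proposed Launch Q3 is not best — profitable deviation exists. ✗
Firm B (product quality strong), facing Launch early: Launch Q1 gives 0, Launch Q2 gives -8, Launch Q3 gives 5. Proposed Launch Q1 is not best — profitable deviation exists. ✗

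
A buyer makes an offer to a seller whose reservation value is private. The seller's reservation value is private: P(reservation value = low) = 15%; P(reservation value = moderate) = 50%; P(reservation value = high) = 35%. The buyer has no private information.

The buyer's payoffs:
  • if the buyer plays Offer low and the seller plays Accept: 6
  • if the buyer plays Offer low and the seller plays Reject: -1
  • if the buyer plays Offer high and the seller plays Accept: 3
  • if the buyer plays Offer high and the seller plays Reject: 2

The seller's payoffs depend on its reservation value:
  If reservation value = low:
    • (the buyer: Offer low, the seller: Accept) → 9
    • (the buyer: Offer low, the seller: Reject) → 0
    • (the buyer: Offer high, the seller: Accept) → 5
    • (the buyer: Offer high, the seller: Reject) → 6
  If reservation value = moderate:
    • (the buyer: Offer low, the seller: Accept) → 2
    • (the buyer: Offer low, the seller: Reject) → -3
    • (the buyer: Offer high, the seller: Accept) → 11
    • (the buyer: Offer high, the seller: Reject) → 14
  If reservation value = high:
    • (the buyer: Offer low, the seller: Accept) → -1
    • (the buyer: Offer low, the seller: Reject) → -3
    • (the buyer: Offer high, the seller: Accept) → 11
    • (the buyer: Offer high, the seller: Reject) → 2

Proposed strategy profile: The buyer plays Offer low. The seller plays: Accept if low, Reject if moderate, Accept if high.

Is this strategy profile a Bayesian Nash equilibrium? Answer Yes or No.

The buyer plays Offer low: E[Offer low] = 0.15·(6) + 0.5·(-1) + 0.35·(6) = 2.5; E[Offer high] = 2.5. Best-responding. ✓
The seller (reservation value low), facing Offer low: Accept gives 9, Reject gives 0. Proposed Accept is best. ✓
The seller (reservation value moderate), facing Offer low: Accept gives 2, Reject gives -3. Proposed Reject is not best — profitable deviation exists. ✗
The seller (reservation value high), facing Offer low: Accept gives -1, Reject gives -3. Proposed Accept is best. ✓

No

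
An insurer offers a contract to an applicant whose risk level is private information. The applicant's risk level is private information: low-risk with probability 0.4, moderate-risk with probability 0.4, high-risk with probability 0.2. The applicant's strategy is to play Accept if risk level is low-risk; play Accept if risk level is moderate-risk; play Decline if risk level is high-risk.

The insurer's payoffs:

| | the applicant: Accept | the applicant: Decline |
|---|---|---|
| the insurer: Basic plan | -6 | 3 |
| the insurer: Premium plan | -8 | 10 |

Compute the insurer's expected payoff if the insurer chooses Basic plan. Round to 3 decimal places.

-4.200

Take the expectation over the applicant's risk level, weighting each type's action by its prior probability.
E[Basic plan] = 0.4·(-6) + 0.4·(-6) + 0.2·3 = (-2.4) + (-2.4) + 0.6 = -4.2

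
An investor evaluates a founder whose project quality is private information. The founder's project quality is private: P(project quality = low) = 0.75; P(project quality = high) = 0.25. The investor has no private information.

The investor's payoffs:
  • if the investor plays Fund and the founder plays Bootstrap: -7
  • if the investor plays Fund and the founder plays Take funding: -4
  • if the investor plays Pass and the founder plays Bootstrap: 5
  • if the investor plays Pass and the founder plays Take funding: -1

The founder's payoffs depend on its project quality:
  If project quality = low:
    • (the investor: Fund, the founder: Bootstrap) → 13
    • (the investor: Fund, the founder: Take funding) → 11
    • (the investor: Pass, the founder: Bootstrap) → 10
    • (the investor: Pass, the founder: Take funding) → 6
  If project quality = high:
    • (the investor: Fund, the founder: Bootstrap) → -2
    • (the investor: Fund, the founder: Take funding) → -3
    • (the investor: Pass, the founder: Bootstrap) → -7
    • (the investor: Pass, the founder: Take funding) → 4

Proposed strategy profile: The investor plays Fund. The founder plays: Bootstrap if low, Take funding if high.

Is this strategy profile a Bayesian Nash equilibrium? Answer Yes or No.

No

A profile is a BNE iff every type of every player is best-responding given beliefs about the other side.
The investor plays Fund: E[Fund] = 0.75·(-7) + 0.25·(-4) = -6.25; E[Pass] = 3.5. Not best-responding. ✗
The founder (project quality low), facing Fund: Bootstrap gives 13, Take funding gives 11. Proposed Bootstrap is best. ✓
The founder (project quality high), facing Fund: Bootstrap gives -2, Take funding gives -3. Proposed Take funding is not best — profitable deviation exists. ✗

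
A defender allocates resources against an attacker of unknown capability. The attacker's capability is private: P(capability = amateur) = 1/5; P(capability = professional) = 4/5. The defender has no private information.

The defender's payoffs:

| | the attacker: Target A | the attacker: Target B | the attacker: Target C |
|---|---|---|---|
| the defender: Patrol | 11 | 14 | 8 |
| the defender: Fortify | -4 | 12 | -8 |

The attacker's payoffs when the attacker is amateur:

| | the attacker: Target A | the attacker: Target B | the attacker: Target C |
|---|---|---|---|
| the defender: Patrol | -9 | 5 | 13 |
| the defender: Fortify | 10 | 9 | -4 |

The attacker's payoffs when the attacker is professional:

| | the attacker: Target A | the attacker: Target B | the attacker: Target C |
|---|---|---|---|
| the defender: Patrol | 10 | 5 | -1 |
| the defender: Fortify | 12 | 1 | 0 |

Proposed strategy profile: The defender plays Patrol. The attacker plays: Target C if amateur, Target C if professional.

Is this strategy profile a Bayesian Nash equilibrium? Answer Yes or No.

A profile is a BNE iff every type of every player is best-responding given beliefs about the other side.
The defender plays Patrol: E[Patrol] = 1/5·(8) + 4/5·(8) = 8; E[Fortify] = -8. Best-responding. ✓
The attacker (capability amateur), facing Patrol: Target A gives -9, Target B gives 5, Target C gives 13. Proposed Target C is best. ✓
The attacker (capability professional), facing Patrol: Target A gives 10, Target B gives 5, Target C gives -1. Proposed Target C is not best — profitable deviation exists. ✗

No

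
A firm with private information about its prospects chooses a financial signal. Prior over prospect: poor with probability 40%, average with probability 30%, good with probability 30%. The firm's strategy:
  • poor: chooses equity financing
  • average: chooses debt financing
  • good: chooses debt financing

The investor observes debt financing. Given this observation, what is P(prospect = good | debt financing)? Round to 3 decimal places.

0.500

P(debt financing) = 0.4·0 + 0.3·1 + 0.3·1 = 0.6
P(good | debt financing) = (0.3·1) / 0.6 = 0.3 / 0.6 = 0.5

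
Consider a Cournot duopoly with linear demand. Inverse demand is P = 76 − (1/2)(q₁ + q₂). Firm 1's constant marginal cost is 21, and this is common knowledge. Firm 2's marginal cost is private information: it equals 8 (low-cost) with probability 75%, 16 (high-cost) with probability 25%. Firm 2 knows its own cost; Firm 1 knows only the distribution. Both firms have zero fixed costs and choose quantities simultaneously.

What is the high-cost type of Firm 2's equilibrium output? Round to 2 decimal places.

45.33

Firm 2 with cost c maximizes (76 − (1/2)(q₁+q₂) − c)·q₂, giving q₂(c) = (76 − c − (1/2)q₁).
E[c₂] = 0.75·8 + 0.25·16 = 10
Firm 1's FOC against E[q₂] yields q₁ = (76 − 2·21 + E[c₂])/(3/2) = (76 − 42 + 10)/(3/2) = 29.3333.
q₂(high-cost) = (76 − 16 − (1/2)·29.3333) = 45.3333.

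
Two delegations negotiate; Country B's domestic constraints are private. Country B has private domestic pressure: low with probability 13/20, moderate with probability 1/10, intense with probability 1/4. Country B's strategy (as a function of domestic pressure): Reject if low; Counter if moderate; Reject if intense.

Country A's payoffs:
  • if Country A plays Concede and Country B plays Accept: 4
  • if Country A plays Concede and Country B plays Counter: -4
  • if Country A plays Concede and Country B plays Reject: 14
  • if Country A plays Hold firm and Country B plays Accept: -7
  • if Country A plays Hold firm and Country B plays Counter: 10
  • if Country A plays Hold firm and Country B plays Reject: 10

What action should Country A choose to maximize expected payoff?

Concede

Compute Country A's expected payoff for each action, taking the expectation over Country B's type.
E[Concede] = 13/20·(14) + 1/10·(-4) + 1/4·(14) = 61/5
E[Hold firm] = 13/20·(10) + 1/10·(10) + 1/4·(10) = 10
Best response: Concede (61/5 is the largest).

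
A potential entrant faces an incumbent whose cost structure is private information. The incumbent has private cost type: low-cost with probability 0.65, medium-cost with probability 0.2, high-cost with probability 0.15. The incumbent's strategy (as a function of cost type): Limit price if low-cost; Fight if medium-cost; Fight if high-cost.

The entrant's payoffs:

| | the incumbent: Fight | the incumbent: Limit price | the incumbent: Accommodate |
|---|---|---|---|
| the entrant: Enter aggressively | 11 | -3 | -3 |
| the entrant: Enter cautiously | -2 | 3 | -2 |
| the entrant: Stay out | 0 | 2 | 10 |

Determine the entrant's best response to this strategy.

E[Enter aggressively] = 0.65·(-3) + 0.2·(11) + 0.15·(11) = 1.9
E[Enter cautiously] = 0.65·(3) + 0.2·(-2) + 0.15·(-2) = 1.25
E[Stay out] = 0.65·(2) + 0.2·(0) + 0.15·(0) = 1.3
Best response: Enter aggressively (1.9 is the largest).

Enter aggressively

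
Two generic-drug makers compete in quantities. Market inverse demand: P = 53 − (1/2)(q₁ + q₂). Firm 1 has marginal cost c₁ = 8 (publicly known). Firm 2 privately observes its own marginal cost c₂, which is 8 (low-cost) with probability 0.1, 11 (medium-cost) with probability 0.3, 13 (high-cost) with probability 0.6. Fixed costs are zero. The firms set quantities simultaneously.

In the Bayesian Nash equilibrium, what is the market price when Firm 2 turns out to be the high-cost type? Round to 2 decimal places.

24.85

Each type of Firm 2 best-responds to q₁; Firm 1 best-responds to the expected q₂ over Firm 2's types.
Firm 2 with cost c maximizes (53 − (1/2)(q₁+q₂) − c)·q₂, giving q₂(c) = (53 − c − (1/2)q₁).
E[c₂] = 0.1·8 + 0.3·11 + 0.6·13 = 11.9
Firm 1's FOC against E[q₂] yields q₁ = (53 − 2·8 + E[c₂])/(3/2) = (53 − 16 + 11.9)/(3/2) = 32.6.
q₂(high-cost) = 23.7, so P = 53 − (1/2)·(32.6 + 23.7) = 24.85.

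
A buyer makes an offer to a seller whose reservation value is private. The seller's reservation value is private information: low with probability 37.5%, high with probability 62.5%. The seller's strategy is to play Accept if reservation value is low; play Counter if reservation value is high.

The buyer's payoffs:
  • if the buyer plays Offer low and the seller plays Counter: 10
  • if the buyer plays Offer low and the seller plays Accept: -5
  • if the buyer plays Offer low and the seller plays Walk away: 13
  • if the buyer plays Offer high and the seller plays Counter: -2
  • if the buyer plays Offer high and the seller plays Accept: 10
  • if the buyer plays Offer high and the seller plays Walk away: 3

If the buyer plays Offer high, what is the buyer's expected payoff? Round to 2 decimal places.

2.50

E[Offer high] = 0.375·10 + 0.625·(-2) = 3.75 + (-1.25) = 2.5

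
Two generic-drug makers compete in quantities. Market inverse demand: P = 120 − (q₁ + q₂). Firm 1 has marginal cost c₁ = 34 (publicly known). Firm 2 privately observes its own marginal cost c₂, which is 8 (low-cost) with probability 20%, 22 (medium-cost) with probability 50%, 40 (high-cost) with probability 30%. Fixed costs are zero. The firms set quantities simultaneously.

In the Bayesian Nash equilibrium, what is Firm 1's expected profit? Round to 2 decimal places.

Each type of Firm 2 best-responds to q₁; Firm 1 best-responds to the expected q₂ over Firm 2's types.
Firm 2 with cost c maximizes (120 − (q₁+q₂) − c)·q₂, giving q₂(c) = (120 − c − q₁)/2.
E[c₂] = 0.2·8 + 0.5·22 + 0.3·40 = 24.6
Firm 1's FOC against E[q₂] yields q₁ = (120 − 2·34 + E[c₂])/3 = (120 − 68 + 24.6)/3 = 25.5333.
E[P] = 120 − (q₁ + E[q₂]) = 59.5333; Firm 1's expected profit = (E[P] − 34)·q₁ = (59.5333 − 34)·25.5333 = 651.951.

651.95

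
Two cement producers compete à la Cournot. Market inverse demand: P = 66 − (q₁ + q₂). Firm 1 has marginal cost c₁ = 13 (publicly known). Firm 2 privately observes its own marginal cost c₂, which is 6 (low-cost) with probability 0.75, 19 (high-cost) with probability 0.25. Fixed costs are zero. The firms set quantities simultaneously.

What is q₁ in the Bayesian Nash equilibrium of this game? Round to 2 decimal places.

Each type of Firm 2 best-responds to q₁; Firm 1 best-responds to the expected q₂ over Firm 2's types.
Firm 2 with cost c maximizes (66 − (q₁+q₂) − c)·q₂, giving q₂(c) = (66 − c − q₁)/2.
E[c₂] = 0.75·6 + 0.25·19 = 9.25
Firm 1's FOC against E[q₂] yields q₁ = (66 − 2·13 + E[c₂])/3 = (66 − 26 + 9.25)/3 = 16.4167.

16.42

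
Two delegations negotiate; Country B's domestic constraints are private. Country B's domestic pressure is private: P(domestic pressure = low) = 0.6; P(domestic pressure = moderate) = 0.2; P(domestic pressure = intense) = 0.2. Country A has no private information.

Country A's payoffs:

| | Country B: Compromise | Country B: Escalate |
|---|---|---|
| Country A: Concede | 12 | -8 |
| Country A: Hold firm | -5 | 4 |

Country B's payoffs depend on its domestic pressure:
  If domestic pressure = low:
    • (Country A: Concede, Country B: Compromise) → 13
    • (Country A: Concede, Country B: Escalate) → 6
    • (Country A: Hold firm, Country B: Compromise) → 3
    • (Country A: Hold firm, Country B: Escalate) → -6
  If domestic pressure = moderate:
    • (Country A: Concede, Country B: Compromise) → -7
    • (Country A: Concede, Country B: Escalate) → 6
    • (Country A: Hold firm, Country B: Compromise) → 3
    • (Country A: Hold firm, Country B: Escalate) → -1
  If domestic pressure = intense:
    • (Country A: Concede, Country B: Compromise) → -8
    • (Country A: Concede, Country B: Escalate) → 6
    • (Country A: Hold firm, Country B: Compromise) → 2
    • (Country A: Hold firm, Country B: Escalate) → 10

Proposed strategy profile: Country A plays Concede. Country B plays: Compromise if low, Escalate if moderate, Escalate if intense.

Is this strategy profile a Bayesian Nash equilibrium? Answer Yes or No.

Country A plays Concede: E[Concede] = 0.6·(12) + 0.2·(-8) + 0.2·(-8) = 4; E[Hold firm] = -1.4. Best-responding. ✓
Country B (domestic pressure low), facing Concede: Compromise gives 13, Escalate gives 6. Proposed Compromise is best. ✓
Country B (domestic pressure moderate), facing Concede: Compromise gives -7, Escalate gives 6. Proposed Escalate is best. ✓
Country B (domestic pressure intense), facing Concede: Compromise gives -8, Escalate gives 6. Proposed Escalate is best. ✓

Yes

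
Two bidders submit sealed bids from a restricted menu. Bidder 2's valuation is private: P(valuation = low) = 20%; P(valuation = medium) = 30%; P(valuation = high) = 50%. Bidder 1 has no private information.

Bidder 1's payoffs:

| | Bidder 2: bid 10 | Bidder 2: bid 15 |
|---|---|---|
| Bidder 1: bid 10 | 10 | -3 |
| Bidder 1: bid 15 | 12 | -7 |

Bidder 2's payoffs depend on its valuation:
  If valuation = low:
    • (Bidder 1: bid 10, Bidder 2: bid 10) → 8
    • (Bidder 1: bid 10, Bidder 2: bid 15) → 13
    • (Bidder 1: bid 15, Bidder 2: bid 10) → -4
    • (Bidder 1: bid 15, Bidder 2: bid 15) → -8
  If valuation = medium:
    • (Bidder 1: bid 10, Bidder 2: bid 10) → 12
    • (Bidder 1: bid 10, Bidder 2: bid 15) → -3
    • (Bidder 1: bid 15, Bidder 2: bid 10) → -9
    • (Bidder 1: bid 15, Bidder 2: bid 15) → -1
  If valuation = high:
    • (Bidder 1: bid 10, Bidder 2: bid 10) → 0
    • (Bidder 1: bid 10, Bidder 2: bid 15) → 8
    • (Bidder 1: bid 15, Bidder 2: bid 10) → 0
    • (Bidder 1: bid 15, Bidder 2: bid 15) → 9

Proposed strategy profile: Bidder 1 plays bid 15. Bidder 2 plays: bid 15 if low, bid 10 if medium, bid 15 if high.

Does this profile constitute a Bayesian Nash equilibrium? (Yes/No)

A profile is a BNE iff every type of every player is best-responding given beliefs about the other side.
Bidder 1 plays bid 15: E[bid 15] = 0.2·(-7) + 0.3·(12) + 0.5·(-7) = -1.3; E[bid 10] = 0.9. Not best-responding. ✗
Bidder 2 (valuation low), facing bid 15: bid 10 gives -4, bid 15 gives -8. Proposed bid 15 is not best — profitable deviation exists. ✗
Bidder 2 (valuation medium), facing bid 15: bid 10 gives -9, bid 15 gives -1. Proposed bid 10 is not best — profitable deviation exists. ✗
Bidder 2 (valuation high), facing bid 15: bid 10 gives 0, bid 15 gives 9. Proposed bid 15 is best. ✓

No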